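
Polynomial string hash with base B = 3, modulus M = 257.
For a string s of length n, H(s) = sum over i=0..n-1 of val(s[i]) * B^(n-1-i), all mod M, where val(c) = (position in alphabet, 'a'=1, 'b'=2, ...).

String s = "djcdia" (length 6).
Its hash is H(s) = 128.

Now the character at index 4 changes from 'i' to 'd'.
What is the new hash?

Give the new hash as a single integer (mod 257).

val('i') = 9, val('d') = 4
Position k = 4, exponent = n-1-k = 1
B^1 mod M = 3^1 mod 257 = 3
Delta = (4 - 9) * 3 mod 257 = 242
New hash = (128 + 242) mod 257 = 113

Answer: 113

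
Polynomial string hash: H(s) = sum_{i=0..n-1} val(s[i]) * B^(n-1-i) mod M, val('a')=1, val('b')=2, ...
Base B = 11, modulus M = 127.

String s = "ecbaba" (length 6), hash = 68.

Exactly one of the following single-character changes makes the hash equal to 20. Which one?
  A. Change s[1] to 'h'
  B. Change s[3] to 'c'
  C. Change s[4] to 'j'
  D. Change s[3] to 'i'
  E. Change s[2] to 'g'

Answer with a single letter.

Option A: s[1]='c'->'h', delta=(8-3)*11^4 mod 127 = 53, hash=68+53 mod 127 = 121
Option B: s[3]='a'->'c', delta=(3-1)*11^2 mod 127 = 115, hash=68+115 mod 127 = 56
Option C: s[4]='b'->'j', delta=(10-2)*11^1 mod 127 = 88, hash=68+88 mod 127 = 29
Option D: s[3]='a'->'i', delta=(9-1)*11^2 mod 127 = 79, hash=68+79 mod 127 = 20 <-- target
Option E: s[2]='b'->'g', delta=(7-2)*11^3 mod 127 = 51, hash=68+51 mod 127 = 119

Answer: D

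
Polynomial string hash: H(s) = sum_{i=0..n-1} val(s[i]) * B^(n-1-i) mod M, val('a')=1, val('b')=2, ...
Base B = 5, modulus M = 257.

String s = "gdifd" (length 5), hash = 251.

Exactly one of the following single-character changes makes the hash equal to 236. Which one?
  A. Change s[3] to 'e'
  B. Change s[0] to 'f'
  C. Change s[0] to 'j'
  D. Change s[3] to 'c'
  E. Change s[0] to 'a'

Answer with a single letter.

Answer: D

Derivation:
Option A: s[3]='f'->'e', delta=(5-6)*5^1 mod 257 = 252, hash=251+252 mod 257 = 246
Option B: s[0]='g'->'f', delta=(6-7)*5^4 mod 257 = 146, hash=251+146 mod 257 = 140
Option C: s[0]='g'->'j', delta=(10-7)*5^4 mod 257 = 76, hash=251+76 mod 257 = 70
Option D: s[3]='f'->'c', delta=(3-6)*5^1 mod 257 = 242, hash=251+242 mod 257 = 236 <-- target
Option E: s[0]='g'->'a', delta=(1-7)*5^4 mod 257 = 105, hash=251+105 mod 257 = 99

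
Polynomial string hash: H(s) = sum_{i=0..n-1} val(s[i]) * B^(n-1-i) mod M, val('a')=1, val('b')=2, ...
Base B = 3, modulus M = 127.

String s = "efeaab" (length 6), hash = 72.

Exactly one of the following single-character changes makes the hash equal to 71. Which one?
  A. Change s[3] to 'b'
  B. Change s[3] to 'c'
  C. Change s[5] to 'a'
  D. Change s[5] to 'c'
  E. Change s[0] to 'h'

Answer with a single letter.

Option A: s[3]='a'->'b', delta=(2-1)*3^2 mod 127 = 9, hash=72+9 mod 127 = 81
Option B: s[3]='a'->'c', delta=(3-1)*3^2 mod 127 = 18, hash=72+18 mod 127 = 90
Option C: s[5]='b'->'a', delta=(1-2)*3^0 mod 127 = 126, hash=72+126 mod 127 = 71 <-- target
Option D: s[5]='b'->'c', delta=(3-2)*3^0 mod 127 = 1, hash=72+1 mod 127 = 73
Option E: s[0]='e'->'h', delta=(8-5)*3^5 mod 127 = 94, hash=72+94 mod 127 = 39

Answer: C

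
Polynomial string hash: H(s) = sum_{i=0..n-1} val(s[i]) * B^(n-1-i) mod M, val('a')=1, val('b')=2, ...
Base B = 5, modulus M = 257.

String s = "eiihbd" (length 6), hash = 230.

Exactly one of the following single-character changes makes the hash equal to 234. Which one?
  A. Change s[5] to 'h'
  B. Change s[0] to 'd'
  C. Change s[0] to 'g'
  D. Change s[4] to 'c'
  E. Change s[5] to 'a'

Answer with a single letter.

Option A: s[5]='d'->'h', delta=(8-4)*5^0 mod 257 = 4, hash=230+4 mod 257 = 234 <-- target
Option B: s[0]='e'->'d', delta=(4-5)*5^5 mod 257 = 216, hash=230+216 mod 257 = 189
Option C: s[0]='e'->'g', delta=(7-5)*5^5 mod 257 = 82, hash=230+82 mod 257 = 55
Option D: s[4]='b'->'c', delta=(3-2)*5^1 mod 257 = 5, hash=230+5 mod 257 = 235
Option E: s[5]='d'->'a', delta=(1-4)*5^0 mod 257 = 254, hash=230+254 mod 257 = 227

Answer: A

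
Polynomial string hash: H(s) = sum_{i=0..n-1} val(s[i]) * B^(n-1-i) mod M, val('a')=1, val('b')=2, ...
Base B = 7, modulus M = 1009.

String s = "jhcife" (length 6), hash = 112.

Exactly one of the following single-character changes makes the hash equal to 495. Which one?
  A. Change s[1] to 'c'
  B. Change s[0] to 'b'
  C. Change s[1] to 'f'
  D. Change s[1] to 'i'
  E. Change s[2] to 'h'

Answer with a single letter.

Answer: D

Derivation:
Option A: s[1]='h'->'c', delta=(3-8)*7^4 mod 1009 = 103, hash=112+103 mod 1009 = 215
Option B: s[0]='j'->'b', delta=(2-10)*7^5 mod 1009 = 750, hash=112+750 mod 1009 = 862
Option C: s[1]='h'->'f', delta=(6-8)*7^4 mod 1009 = 243, hash=112+243 mod 1009 = 355
Option D: s[1]='h'->'i', delta=(9-8)*7^4 mod 1009 = 383, hash=112+383 mod 1009 = 495 <-- target
Option E: s[2]='c'->'h', delta=(8-3)*7^3 mod 1009 = 706, hash=112+706 mod 1009 = 818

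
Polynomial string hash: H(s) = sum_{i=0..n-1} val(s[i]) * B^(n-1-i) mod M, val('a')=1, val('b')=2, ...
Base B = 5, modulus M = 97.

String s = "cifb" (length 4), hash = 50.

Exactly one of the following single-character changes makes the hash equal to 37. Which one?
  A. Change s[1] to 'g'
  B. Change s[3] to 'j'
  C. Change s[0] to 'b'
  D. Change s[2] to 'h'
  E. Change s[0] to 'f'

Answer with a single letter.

Answer: E

Derivation:
Option A: s[1]='i'->'g', delta=(7-9)*5^2 mod 97 = 47, hash=50+47 mod 97 = 0
Option B: s[3]='b'->'j', delta=(10-2)*5^0 mod 97 = 8, hash=50+8 mod 97 = 58
Option C: s[0]='c'->'b', delta=(2-3)*5^3 mod 97 = 69, hash=50+69 mod 97 = 22
Option D: s[2]='f'->'h', delta=(8-6)*5^1 mod 97 = 10, hash=50+10 mod 97 = 60
Option E: s[0]='c'->'f', delta=(6-3)*5^3 mod 97 = 84, hash=50+84 mod 97 = 37 <-- target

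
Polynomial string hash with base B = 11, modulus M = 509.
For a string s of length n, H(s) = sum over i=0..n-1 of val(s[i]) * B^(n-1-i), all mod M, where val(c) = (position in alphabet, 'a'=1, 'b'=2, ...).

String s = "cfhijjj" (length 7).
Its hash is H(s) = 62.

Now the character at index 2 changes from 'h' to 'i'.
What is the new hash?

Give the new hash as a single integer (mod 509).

val('h') = 8, val('i') = 9
Position k = 2, exponent = n-1-k = 4
B^4 mod M = 11^4 mod 509 = 389
Delta = (9 - 8) * 389 mod 509 = 389
New hash = (62 + 389) mod 509 = 451

Answer: 451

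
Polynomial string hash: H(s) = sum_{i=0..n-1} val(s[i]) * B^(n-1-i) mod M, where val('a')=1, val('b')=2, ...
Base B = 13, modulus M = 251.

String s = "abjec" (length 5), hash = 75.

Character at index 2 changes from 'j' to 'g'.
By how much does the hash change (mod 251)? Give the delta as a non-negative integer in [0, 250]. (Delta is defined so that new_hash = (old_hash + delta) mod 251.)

Delta formula: (val(new) - val(old)) * B^(n-1-k) mod M
  val('g') - val('j') = 7 - 10 = -3
  B^(n-1-k) = 13^2 mod 251 = 169
  Delta = -3 * 169 mod 251 = 246

Answer: 246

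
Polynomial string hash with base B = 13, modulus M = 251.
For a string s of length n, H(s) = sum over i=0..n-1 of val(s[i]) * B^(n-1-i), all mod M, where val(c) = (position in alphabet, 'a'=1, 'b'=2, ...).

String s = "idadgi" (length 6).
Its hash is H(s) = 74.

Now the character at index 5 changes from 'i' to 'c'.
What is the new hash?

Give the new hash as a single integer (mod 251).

val('i') = 9, val('c') = 3
Position k = 5, exponent = n-1-k = 0
B^0 mod M = 13^0 mod 251 = 1
Delta = (3 - 9) * 1 mod 251 = 245
New hash = (74 + 245) mod 251 = 68

Answer: 68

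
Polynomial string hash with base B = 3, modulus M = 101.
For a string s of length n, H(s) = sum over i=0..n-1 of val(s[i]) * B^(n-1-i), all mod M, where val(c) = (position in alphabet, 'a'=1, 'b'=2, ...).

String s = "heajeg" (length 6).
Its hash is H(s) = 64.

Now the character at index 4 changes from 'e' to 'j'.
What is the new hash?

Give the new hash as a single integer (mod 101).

val('e') = 5, val('j') = 10
Position k = 4, exponent = n-1-k = 1
B^1 mod M = 3^1 mod 101 = 3
Delta = (10 - 5) * 3 mod 101 = 15
New hash = (64 + 15) mod 101 = 79

Answer: 79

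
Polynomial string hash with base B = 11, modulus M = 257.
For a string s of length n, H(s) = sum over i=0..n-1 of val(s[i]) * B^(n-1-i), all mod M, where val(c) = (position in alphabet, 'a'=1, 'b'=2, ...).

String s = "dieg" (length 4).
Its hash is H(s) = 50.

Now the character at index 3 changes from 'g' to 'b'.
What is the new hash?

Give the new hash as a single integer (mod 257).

val('g') = 7, val('b') = 2
Position k = 3, exponent = n-1-k = 0
B^0 mod M = 11^0 mod 257 = 1
Delta = (2 - 7) * 1 mod 257 = 252
New hash = (50 + 252) mod 257 = 45

Answer: 45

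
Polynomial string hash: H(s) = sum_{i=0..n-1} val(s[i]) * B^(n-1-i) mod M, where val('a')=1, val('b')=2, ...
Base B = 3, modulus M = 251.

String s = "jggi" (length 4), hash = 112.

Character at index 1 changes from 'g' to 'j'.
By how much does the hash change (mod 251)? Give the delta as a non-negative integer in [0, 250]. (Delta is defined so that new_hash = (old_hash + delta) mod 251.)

Delta formula: (val(new) - val(old)) * B^(n-1-k) mod M
  val('j') - val('g') = 10 - 7 = 3
  B^(n-1-k) = 3^2 mod 251 = 9
  Delta = 3 * 9 mod 251 = 27

Answer: 27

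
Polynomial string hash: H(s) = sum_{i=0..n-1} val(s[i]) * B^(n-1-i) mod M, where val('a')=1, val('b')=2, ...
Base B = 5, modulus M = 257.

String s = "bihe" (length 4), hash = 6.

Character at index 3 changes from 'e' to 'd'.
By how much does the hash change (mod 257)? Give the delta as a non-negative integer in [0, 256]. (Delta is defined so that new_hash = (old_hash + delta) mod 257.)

Delta formula: (val(new) - val(old)) * B^(n-1-k) mod M
  val('d') - val('e') = 4 - 5 = -1
  B^(n-1-k) = 5^0 mod 257 = 1
  Delta = -1 * 1 mod 257 = 256

Answer: 256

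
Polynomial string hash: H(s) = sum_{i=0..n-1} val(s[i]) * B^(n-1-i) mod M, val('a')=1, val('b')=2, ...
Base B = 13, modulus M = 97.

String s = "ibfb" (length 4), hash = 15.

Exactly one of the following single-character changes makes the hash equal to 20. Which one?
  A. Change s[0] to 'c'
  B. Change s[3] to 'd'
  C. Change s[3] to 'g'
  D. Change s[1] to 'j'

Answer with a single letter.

Option A: s[0]='i'->'c', delta=(3-9)*13^3 mod 97 = 10, hash=15+10 mod 97 = 25
Option B: s[3]='b'->'d', delta=(4-2)*13^0 mod 97 = 2, hash=15+2 mod 97 = 17
Option C: s[3]='b'->'g', delta=(7-2)*13^0 mod 97 = 5, hash=15+5 mod 97 = 20 <-- target
Option D: s[1]='b'->'j', delta=(10-2)*13^2 mod 97 = 91, hash=15+91 mod 97 = 9

Answer: C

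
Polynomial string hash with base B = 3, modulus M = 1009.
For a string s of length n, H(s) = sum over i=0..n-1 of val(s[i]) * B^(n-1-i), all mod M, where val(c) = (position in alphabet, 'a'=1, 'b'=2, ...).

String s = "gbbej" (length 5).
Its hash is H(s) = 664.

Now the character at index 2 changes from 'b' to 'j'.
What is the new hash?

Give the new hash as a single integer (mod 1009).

Answer: 736

Derivation:
val('b') = 2, val('j') = 10
Position k = 2, exponent = n-1-k = 2
B^2 mod M = 3^2 mod 1009 = 9
Delta = (10 - 2) * 9 mod 1009 = 72
New hash = (664 + 72) mod 1009 = 736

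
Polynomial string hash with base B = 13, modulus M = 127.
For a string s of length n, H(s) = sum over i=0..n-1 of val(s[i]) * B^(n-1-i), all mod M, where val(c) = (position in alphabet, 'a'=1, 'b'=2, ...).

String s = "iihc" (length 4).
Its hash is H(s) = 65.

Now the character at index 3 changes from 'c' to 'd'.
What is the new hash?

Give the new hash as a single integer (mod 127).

val('c') = 3, val('d') = 4
Position k = 3, exponent = n-1-k = 0
B^0 mod M = 13^0 mod 127 = 1
Delta = (4 - 3) * 1 mod 127 = 1
New hash = (65 + 1) mod 127 = 66

Answer: 66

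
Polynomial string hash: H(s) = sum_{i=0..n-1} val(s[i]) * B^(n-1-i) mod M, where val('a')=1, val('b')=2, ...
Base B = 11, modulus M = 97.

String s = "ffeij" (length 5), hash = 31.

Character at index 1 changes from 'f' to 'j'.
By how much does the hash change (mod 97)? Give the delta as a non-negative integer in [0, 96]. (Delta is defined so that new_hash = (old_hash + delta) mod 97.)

Delta formula: (val(new) - val(old)) * B^(n-1-k) mod M
  val('j') - val('f') = 10 - 6 = 4
  B^(n-1-k) = 11^3 mod 97 = 70
  Delta = 4 * 70 mod 97 = 86

Answer: 86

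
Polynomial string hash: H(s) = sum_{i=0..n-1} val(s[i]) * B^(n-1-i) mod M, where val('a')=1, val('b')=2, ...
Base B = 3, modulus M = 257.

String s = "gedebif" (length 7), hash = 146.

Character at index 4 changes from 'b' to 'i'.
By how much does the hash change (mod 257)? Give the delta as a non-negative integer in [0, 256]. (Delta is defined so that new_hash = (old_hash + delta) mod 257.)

Delta formula: (val(new) - val(old)) * B^(n-1-k) mod M
  val('i') - val('b') = 9 - 2 = 7
  B^(n-1-k) = 3^2 mod 257 = 9
  Delta = 7 * 9 mod 257 = 63

Answer: 63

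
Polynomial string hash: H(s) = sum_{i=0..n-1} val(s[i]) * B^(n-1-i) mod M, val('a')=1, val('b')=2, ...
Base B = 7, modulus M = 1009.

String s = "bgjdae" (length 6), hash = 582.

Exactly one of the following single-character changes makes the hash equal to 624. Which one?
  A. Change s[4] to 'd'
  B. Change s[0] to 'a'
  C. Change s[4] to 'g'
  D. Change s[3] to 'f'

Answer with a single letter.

Option A: s[4]='a'->'d', delta=(4-1)*7^1 mod 1009 = 21, hash=582+21 mod 1009 = 603
Option B: s[0]='b'->'a', delta=(1-2)*7^5 mod 1009 = 346, hash=582+346 mod 1009 = 928
Option C: s[4]='a'->'g', delta=(7-1)*7^1 mod 1009 = 42, hash=582+42 mod 1009 = 624 <-- target
Option D: s[3]='d'->'f', delta=(6-4)*7^2 mod 1009 = 98, hash=582+98 mod 1009 = 680

Answer: C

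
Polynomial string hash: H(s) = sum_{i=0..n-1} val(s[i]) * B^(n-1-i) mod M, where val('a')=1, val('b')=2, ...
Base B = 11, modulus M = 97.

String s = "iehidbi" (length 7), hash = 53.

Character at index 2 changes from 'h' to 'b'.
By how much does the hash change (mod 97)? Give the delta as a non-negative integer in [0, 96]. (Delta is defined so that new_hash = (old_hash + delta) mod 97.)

Delta formula: (val(new) - val(old)) * B^(n-1-k) mod M
  val('b') - val('h') = 2 - 8 = -6
  B^(n-1-k) = 11^4 mod 97 = 91
  Delta = -6 * 91 mod 97 = 36

Answer: 36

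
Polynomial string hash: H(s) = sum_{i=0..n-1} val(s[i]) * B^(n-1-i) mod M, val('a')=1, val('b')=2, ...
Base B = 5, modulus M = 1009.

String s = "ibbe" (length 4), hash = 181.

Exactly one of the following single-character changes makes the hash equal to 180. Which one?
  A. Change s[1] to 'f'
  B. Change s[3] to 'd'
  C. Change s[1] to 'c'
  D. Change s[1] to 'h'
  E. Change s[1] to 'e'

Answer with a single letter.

Answer: B

Derivation:
Option A: s[1]='b'->'f', delta=(6-2)*5^2 mod 1009 = 100, hash=181+100 mod 1009 = 281
Option B: s[3]='e'->'d', delta=(4-5)*5^0 mod 1009 = 1008, hash=181+1008 mod 1009 = 180 <-- target
Option C: s[1]='b'->'c', delta=(3-2)*5^2 mod 1009 = 25, hash=181+25 mod 1009 = 206
Option D: s[1]='b'->'h', delta=(8-2)*5^2 mod 1009 = 150, hash=181+150 mod 1009 = 331
Option E: s[1]='b'->'e', delta=(5-2)*5^2 mod 1009 = 75, hash=181+75 mod 1009 = 256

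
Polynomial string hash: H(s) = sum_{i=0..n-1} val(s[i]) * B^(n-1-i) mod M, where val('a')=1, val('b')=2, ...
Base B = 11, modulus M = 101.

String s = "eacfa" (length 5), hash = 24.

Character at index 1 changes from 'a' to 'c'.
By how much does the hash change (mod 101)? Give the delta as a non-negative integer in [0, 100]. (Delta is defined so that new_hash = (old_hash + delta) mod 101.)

Delta formula: (val(new) - val(old)) * B^(n-1-k) mod M
  val('c') - val('a') = 3 - 1 = 2
  B^(n-1-k) = 11^3 mod 101 = 18
  Delta = 2 * 18 mod 101 = 36

Answer: 36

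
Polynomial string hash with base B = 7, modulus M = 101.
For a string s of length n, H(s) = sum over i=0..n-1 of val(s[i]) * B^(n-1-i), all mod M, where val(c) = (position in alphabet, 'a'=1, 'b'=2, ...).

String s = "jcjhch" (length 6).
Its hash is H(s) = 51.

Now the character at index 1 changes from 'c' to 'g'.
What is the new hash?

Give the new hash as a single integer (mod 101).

val('c') = 3, val('g') = 7
Position k = 1, exponent = n-1-k = 4
B^4 mod M = 7^4 mod 101 = 78
Delta = (7 - 3) * 78 mod 101 = 9
New hash = (51 + 9) mod 101 = 60

Answer: 60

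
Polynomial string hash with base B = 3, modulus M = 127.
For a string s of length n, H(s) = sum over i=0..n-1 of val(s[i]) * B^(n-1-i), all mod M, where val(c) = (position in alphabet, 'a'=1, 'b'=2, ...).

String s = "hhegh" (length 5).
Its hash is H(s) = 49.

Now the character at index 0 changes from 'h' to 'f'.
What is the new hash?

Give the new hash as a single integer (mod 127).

Answer: 14

Derivation:
val('h') = 8, val('f') = 6
Position k = 0, exponent = n-1-k = 4
B^4 mod M = 3^4 mod 127 = 81
Delta = (6 - 8) * 81 mod 127 = 92
New hash = (49 + 92) mod 127 = 14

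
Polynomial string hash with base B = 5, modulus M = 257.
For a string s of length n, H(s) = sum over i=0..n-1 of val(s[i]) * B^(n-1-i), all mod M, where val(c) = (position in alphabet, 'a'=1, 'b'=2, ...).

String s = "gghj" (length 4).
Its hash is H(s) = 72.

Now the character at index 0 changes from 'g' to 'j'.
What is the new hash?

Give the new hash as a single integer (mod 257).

val('g') = 7, val('j') = 10
Position k = 0, exponent = n-1-k = 3
B^3 mod M = 5^3 mod 257 = 125
Delta = (10 - 7) * 125 mod 257 = 118
New hash = (72 + 118) mod 257 = 190

Answer: 190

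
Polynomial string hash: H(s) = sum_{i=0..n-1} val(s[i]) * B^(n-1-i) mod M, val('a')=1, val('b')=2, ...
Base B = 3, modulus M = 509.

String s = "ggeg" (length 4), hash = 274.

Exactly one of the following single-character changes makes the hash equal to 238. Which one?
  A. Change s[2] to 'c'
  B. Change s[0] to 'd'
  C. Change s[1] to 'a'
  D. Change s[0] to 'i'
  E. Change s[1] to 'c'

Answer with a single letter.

Answer: E

Derivation:
Option A: s[2]='e'->'c', delta=(3-5)*3^1 mod 509 = 503, hash=274+503 mod 509 = 268
Option B: s[0]='g'->'d', delta=(4-7)*3^3 mod 509 = 428, hash=274+428 mod 509 = 193
Option C: s[1]='g'->'a', delta=(1-7)*3^2 mod 509 = 455, hash=274+455 mod 509 = 220
Option D: s[0]='g'->'i', delta=(9-7)*3^3 mod 509 = 54, hash=274+54 mod 509 = 328
Option E: s[1]='g'->'c', delta=(3-7)*3^2 mod 509 = 473, hash=274+473 mod 509 = 238 <-- target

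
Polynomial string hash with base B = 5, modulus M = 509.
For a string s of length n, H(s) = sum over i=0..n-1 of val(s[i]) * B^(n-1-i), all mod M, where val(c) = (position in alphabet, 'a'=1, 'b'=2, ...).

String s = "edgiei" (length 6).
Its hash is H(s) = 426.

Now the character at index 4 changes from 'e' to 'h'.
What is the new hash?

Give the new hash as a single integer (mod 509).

Answer: 441

Derivation:
val('e') = 5, val('h') = 8
Position k = 4, exponent = n-1-k = 1
B^1 mod M = 5^1 mod 509 = 5
Delta = (8 - 5) * 5 mod 509 = 15
New hash = (426 + 15) mod 509 = 441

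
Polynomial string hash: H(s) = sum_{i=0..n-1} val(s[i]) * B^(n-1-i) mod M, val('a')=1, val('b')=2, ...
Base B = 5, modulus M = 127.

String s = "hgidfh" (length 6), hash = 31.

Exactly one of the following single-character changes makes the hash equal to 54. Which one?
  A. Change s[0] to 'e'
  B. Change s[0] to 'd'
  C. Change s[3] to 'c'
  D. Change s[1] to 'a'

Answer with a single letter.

Option A: s[0]='h'->'e', delta=(5-8)*5^5 mod 127 = 23, hash=31+23 mod 127 = 54 <-- target
Option B: s[0]='h'->'d', delta=(4-8)*5^5 mod 127 = 73, hash=31+73 mod 127 = 104
Option C: s[3]='d'->'c', delta=(3-4)*5^2 mod 127 = 102, hash=31+102 mod 127 = 6
Option D: s[1]='g'->'a', delta=(1-7)*5^4 mod 127 = 60, hash=31+60 mod 127 = 91

Answer: A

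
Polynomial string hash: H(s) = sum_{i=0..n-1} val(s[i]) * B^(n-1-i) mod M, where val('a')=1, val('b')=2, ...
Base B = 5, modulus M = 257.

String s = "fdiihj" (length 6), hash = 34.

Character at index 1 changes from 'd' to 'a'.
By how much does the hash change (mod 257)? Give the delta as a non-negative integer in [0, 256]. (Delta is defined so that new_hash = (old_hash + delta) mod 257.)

Delta formula: (val(new) - val(old)) * B^(n-1-k) mod M
  val('a') - val('d') = 1 - 4 = -3
  B^(n-1-k) = 5^4 mod 257 = 111
  Delta = -3 * 111 mod 257 = 181

Answer: 181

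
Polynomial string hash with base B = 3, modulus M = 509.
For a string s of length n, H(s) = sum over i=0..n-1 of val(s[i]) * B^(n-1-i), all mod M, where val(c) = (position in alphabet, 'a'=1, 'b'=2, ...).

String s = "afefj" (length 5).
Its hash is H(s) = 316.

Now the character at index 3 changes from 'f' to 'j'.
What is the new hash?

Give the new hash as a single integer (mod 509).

Answer: 328

Derivation:
val('f') = 6, val('j') = 10
Position k = 3, exponent = n-1-k = 1
B^1 mod M = 3^1 mod 509 = 3
Delta = (10 - 6) * 3 mod 509 = 12
New hash = (316 + 12) mod 509 = 328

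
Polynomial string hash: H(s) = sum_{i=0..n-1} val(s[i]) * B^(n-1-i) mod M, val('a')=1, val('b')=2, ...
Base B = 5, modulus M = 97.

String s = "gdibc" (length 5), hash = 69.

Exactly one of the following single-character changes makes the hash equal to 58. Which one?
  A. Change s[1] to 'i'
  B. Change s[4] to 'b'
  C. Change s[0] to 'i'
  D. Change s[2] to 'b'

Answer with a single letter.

Option A: s[1]='d'->'i', delta=(9-4)*5^3 mod 97 = 43, hash=69+43 mod 97 = 15
Option B: s[4]='c'->'b', delta=(2-3)*5^0 mod 97 = 96, hash=69+96 mod 97 = 68
Option C: s[0]='g'->'i', delta=(9-7)*5^4 mod 97 = 86, hash=69+86 mod 97 = 58 <-- target
Option D: s[2]='i'->'b', delta=(2-9)*5^2 mod 97 = 19, hash=69+19 mod 97 = 88

Answer: C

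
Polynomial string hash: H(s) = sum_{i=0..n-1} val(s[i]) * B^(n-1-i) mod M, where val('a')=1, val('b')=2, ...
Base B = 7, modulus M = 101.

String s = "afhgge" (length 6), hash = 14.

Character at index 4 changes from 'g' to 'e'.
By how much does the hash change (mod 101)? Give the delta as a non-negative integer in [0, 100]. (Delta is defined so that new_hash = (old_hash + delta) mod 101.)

Delta formula: (val(new) - val(old)) * B^(n-1-k) mod M
  val('e') - val('g') = 5 - 7 = -2
  B^(n-1-k) = 7^1 mod 101 = 7
  Delta = -2 * 7 mod 101 = 87

Answer: 87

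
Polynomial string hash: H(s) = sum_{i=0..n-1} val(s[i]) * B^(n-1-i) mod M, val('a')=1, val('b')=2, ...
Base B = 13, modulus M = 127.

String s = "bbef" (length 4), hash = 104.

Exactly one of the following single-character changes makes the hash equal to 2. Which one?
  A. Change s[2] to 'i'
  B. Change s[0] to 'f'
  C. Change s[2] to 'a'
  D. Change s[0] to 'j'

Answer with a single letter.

Option A: s[2]='e'->'i', delta=(9-5)*13^1 mod 127 = 52, hash=104+52 mod 127 = 29
Option B: s[0]='b'->'f', delta=(6-2)*13^3 mod 127 = 25, hash=104+25 mod 127 = 2 <-- target
Option C: s[2]='e'->'a', delta=(1-5)*13^1 mod 127 = 75, hash=104+75 mod 127 = 52
Option D: s[0]='b'->'j', delta=(10-2)*13^3 mod 127 = 50, hash=104+50 mod 127 = 27

Answer: B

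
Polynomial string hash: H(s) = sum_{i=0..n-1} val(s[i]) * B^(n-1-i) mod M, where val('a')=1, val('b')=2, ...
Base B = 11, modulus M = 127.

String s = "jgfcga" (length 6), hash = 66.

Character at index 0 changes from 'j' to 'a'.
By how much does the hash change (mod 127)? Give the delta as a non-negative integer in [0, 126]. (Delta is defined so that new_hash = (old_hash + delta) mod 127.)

Delta formula: (val(new) - val(old)) * B^(n-1-k) mod M
  val('a') - val('j') = 1 - 10 = -9
  B^(n-1-k) = 11^5 mod 127 = 15
  Delta = -9 * 15 mod 127 = 119

Answer: 119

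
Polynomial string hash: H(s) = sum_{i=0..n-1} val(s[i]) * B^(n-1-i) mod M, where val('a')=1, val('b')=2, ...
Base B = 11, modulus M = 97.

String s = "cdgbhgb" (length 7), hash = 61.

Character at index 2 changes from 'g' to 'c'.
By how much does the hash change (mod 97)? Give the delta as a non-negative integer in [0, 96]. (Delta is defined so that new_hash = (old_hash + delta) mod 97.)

Answer: 24

Derivation:
Delta formula: (val(new) - val(old)) * B^(n-1-k) mod M
  val('c') - val('g') = 3 - 7 = -4
  B^(n-1-k) = 11^4 mod 97 = 91
  Delta = -4 * 91 mod 97 = 24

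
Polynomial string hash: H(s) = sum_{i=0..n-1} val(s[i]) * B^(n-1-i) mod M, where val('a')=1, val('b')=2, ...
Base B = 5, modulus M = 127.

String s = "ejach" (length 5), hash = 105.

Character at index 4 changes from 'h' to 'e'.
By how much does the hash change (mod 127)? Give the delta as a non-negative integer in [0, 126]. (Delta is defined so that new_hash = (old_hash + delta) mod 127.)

Delta formula: (val(new) - val(old)) * B^(n-1-k) mod M
  val('e') - val('h') = 5 - 8 = -3
  B^(n-1-k) = 5^0 mod 127 = 1
  Delta = -3 * 1 mod 127 = 124

Answer: 124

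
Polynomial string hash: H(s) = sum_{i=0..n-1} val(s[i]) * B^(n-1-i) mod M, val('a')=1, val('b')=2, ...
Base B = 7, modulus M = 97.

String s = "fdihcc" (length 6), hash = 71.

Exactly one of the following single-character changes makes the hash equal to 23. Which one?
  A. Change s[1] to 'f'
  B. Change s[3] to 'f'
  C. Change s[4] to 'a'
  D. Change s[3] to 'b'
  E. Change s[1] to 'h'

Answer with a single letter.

Option A: s[1]='d'->'f', delta=(6-4)*7^4 mod 97 = 49, hash=71+49 mod 97 = 23 <-- target
Option B: s[3]='h'->'f', delta=(6-8)*7^2 mod 97 = 96, hash=71+96 mod 97 = 70
Option C: s[4]='c'->'a', delta=(1-3)*7^1 mod 97 = 83, hash=71+83 mod 97 = 57
Option D: s[3]='h'->'b', delta=(2-8)*7^2 mod 97 = 94, hash=71+94 mod 97 = 68
Option E: s[1]='d'->'h', delta=(8-4)*7^4 mod 97 = 1, hash=71+1 mod 97 = 72

Answer: A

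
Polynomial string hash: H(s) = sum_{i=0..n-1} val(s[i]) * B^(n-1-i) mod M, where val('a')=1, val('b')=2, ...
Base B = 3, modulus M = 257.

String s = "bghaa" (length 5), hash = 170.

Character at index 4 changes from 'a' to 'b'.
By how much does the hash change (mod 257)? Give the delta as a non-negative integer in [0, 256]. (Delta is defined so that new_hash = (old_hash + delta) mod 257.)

Answer: 1

Derivation:
Delta formula: (val(new) - val(old)) * B^(n-1-k) mod M
  val('b') - val('a') = 2 - 1 = 1
  B^(n-1-k) = 3^0 mod 257 = 1
  Delta = 1 * 1 mod 257 = 1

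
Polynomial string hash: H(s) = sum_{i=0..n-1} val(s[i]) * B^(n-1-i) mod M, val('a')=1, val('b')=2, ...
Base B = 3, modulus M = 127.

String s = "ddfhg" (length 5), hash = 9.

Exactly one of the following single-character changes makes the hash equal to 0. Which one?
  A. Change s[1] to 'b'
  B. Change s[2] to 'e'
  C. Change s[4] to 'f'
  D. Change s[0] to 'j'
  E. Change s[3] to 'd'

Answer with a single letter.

Answer: B

Derivation:
Option A: s[1]='d'->'b', delta=(2-4)*3^3 mod 127 = 73, hash=9+73 mod 127 = 82
Option B: s[2]='f'->'e', delta=(5-6)*3^2 mod 127 = 118, hash=9+118 mod 127 = 0 <-- target
Option C: s[4]='g'->'f', delta=(6-7)*3^0 mod 127 = 126, hash=9+126 mod 127 = 8
Option D: s[0]='d'->'j', delta=(10-4)*3^4 mod 127 = 105, hash=9+105 mod 127 = 114
Option E: s[3]='h'->'d', delta=(4-8)*3^1 mod 127 = 115, hash=9+115 mod 127 = 124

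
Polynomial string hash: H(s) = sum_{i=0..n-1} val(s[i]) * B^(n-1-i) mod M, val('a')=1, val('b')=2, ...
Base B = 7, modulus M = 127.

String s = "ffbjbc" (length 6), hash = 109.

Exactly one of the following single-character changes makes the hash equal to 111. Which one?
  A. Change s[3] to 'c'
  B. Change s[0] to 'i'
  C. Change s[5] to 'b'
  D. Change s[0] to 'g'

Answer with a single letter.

Answer: B

Derivation:
Option A: s[3]='j'->'c', delta=(3-10)*7^2 mod 127 = 38, hash=109+38 mod 127 = 20
Option B: s[0]='f'->'i', delta=(9-6)*7^5 mod 127 = 2, hash=109+2 mod 127 = 111 <-- target
Option C: s[5]='c'->'b', delta=(2-3)*7^0 mod 127 = 126, hash=109+126 mod 127 = 108
Option D: s[0]='f'->'g', delta=(7-6)*7^5 mod 127 = 43, hash=109+43 mod 127 = 25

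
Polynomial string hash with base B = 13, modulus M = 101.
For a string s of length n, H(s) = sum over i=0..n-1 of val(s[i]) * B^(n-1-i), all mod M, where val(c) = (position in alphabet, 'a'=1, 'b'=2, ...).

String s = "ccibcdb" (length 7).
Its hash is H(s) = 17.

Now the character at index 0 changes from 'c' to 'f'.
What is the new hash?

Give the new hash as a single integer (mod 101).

Answer: 74

Derivation:
val('c') = 3, val('f') = 6
Position k = 0, exponent = n-1-k = 6
B^6 mod M = 13^6 mod 101 = 19
Delta = (6 - 3) * 19 mod 101 = 57
New hash = (17 + 57) mod 101 = 74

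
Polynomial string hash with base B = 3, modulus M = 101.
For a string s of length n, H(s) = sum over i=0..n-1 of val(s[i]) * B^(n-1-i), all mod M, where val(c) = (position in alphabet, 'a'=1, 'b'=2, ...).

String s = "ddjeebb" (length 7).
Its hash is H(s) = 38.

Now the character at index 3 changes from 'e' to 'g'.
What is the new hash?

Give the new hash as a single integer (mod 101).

val('e') = 5, val('g') = 7
Position k = 3, exponent = n-1-k = 3
B^3 mod M = 3^3 mod 101 = 27
Delta = (7 - 5) * 27 mod 101 = 54
New hash = (38 + 54) mod 101 = 92

Answer: 92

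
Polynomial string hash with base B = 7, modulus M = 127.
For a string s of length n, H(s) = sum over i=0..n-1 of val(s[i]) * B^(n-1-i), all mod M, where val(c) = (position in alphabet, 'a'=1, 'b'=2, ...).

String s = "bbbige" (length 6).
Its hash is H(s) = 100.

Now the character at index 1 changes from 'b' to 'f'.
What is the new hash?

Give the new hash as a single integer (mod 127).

Answer: 52

Derivation:
val('b') = 2, val('f') = 6
Position k = 1, exponent = n-1-k = 4
B^4 mod M = 7^4 mod 127 = 115
Delta = (6 - 2) * 115 mod 127 = 79
New hash = (100 + 79) mod 127 = 52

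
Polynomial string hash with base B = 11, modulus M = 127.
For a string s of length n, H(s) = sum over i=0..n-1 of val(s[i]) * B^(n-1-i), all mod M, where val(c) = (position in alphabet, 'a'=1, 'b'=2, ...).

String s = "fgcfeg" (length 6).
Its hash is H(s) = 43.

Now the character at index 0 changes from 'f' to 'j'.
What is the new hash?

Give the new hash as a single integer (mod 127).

val('f') = 6, val('j') = 10
Position k = 0, exponent = n-1-k = 5
B^5 mod M = 11^5 mod 127 = 15
Delta = (10 - 6) * 15 mod 127 = 60
New hash = (43 + 60) mod 127 = 103

Answer: 103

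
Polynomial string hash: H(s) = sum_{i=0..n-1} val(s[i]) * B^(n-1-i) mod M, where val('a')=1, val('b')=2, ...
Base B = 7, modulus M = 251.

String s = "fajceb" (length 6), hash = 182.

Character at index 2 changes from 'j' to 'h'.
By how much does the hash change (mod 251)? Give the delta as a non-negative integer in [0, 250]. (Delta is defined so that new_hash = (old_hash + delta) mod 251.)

Delta formula: (val(new) - val(old)) * B^(n-1-k) mod M
  val('h') - val('j') = 8 - 10 = -2
  B^(n-1-k) = 7^3 mod 251 = 92
  Delta = -2 * 92 mod 251 = 67

Answer: 67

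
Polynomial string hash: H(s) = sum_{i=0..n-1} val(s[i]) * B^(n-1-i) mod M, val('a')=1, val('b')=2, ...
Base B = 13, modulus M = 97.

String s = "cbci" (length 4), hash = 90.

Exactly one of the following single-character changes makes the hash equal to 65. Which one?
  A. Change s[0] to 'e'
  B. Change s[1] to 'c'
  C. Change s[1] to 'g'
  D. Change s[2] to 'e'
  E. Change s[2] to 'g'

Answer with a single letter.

Answer: B

Derivation:
Option A: s[0]='c'->'e', delta=(5-3)*13^3 mod 97 = 29, hash=90+29 mod 97 = 22
Option B: s[1]='b'->'c', delta=(3-2)*13^2 mod 97 = 72, hash=90+72 mod 97 = 65 <-- target
Option C: s[1]='b'->'g', delta=(7-2)*13^2 mod 97 = 69, hash=90+69 mod 97 = 62
Option D: s[2]='c'->'e', delta=(5-3)*13^1 mod 97 = 26, hash=90+26 mod 97 = 19
Option E: s[2]='c'->'g', delta=(7-3)*13^1 mod 97 = 52, hash=90+52 mod 97 = 45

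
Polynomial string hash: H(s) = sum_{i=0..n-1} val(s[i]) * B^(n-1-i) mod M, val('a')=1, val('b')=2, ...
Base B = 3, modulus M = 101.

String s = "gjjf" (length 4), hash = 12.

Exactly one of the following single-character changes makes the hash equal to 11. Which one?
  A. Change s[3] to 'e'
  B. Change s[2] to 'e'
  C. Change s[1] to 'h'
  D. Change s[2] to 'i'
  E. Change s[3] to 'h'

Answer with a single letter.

Option A: s[3]='f'->'e', delta=(5-6)*3^0 mod 101 = 100, hash=12+100 mod 101 = 11 <-- target
Option B: s[2]='j'->'e', delta=(5-10)*3^1 mod 101 = 86, hash=12+86 mod 101 = 98
Option C: s[1]='j'->'h', delta=(8-10)*3^2 mod 101 = 83, hash=12+83 mod 101 = 95
Option D: s[2]='j'->'i', delta=(9-10)*3^1 mod 101 = 98, hash=12+98 mod 101 = 9
Option E: s[3]='f'->'h', delta=(8-6)*3^0 mod 101 = 2, hash=12+2 mod 101 = 14

Answer: A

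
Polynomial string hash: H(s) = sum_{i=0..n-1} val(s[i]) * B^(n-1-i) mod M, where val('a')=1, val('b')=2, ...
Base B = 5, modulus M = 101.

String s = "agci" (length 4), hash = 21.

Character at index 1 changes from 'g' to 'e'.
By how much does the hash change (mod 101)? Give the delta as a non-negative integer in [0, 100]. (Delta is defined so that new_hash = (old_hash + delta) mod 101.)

Answer: 51

Derivation:
Delta formula: (val(new) - val(old)) * B^(n-1-k) mod M
  val('e') - val('g') = 5 - 7 = -2
  B^(n-1-k) = 5^2 mod 101 = 25
  Delta = -2 * 25 mod 101 = 51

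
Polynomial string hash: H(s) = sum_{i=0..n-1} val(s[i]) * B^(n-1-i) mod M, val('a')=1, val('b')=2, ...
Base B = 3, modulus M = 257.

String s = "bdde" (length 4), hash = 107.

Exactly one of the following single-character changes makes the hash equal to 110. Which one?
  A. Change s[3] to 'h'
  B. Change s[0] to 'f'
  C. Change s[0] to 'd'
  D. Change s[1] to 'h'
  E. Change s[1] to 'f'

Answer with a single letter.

Answer: A

Derivation:
Option A: s[3]='e'->'h', delta=(8-5)*3^0 mod 257 = 3, hash=107+3 mod 257 = 110 <-- target
Option B: s[0]='b'->'f', delta=(6-2)*3^3 mod 257 = 108, hash=107+108 mod 257 = 215
Option C: s[0]='b'->'d', delta=(4-2)*3^3 mod 257 = 54, hash=107+54 mod 257 = 161
Option D: s[1]='d'->'h', delta=(8-4)*3^2 mod 257 = 36, hash=107+36 mod 257 = 143
Option E: s[1]='d'->'f', delta=(6-4)*3^2 mod 257 = 18, hash=107+18 mod 257 = 125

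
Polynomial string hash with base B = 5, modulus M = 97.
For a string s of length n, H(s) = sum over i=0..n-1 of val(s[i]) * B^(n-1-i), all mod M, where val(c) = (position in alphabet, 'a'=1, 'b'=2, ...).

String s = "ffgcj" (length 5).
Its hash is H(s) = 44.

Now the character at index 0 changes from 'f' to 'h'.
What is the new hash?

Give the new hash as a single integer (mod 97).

Answer: 33

Derivation:
val('f') = 6, val('h') = 8
Position k = 0, exponent = n-1-k = 4
B^4 mod M = 5^4 mod 97 = 43
Delta = (8 - 6) * 43 mod 97 = 86
New hash = (44 + 86) mod 97 = 33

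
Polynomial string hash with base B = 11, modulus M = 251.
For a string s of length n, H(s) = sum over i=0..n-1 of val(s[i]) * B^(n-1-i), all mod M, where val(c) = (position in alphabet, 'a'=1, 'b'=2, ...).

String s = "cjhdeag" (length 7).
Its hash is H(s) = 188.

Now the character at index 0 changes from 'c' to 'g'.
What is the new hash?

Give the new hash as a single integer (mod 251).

val('c') = 3, val('g') = 7
Position k = 0, exponent = n-1-k = 6
B^6 mod M = 11^6 mod 251 = 3
Delta = (7 - 3) * 3 mod 251 = 12
New hash = (188 + 12) mod 251 = 200

Answer: 200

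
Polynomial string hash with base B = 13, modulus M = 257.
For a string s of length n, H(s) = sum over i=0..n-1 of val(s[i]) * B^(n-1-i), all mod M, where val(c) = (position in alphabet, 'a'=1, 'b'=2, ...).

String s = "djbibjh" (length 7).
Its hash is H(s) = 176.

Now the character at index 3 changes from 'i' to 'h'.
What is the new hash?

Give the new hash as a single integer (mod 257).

Answer: 35

Derivation:
val('i') = 9, val('h') = 8
Position k = 3, exponent = n-1-k = 3
B^3 mod M = 13^3 mod 257 = 141
Delta = (8 - 9) * 141 mod 257 = 116
New hash = (176 + 116) mod 257 = 35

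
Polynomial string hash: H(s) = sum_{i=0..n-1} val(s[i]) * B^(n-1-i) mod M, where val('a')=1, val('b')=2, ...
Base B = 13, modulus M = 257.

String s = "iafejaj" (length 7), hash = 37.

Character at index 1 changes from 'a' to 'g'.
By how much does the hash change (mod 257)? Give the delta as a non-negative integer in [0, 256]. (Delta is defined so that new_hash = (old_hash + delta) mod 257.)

Delta formula: (val(new) - val(old)) * B^(n-1-k) mod M
  val('g') - val('a') = 7 - 1 = 6
  B^(n-1-k) = 13^5 mod 257 = 185
  Delta = 6 * 185 mod 257 = 82

Answer: 82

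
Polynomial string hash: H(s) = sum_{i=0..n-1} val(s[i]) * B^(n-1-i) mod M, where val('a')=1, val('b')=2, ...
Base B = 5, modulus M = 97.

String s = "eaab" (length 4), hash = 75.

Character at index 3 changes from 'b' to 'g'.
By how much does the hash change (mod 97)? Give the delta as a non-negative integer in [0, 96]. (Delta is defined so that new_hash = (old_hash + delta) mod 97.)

Delta formula: (val(new) - val(old)) * B^(n-1-k) mod M
  val('g') - val('b') = 7 - 2 = 5
  B^(n-1-k) = 5^0 mod 97 = 1
  Delta = 5 * 1 mod 97 = 5

Answer: 5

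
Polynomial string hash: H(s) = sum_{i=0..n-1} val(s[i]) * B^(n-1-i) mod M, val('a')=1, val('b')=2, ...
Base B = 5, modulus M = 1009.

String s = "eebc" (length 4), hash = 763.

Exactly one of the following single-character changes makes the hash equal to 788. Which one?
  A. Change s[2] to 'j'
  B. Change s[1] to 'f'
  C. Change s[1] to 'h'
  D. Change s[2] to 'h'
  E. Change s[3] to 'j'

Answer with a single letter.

Answer: B

Derivation:
Option A: s[2]='b'->'j', delta=(10-2)*5^1 mod 1009 = 40, hash=763+40 mod 1009 = 803
Option B: s[1]='e'->'f', delta=(6-5)*5^2 mod 1009 = 25, hash=763+25 mod 1009 = 788 <-- target
Option C: s[1]='e'->'h', delta=(8-5)*5^2 mod 1009 = 75, hash=763+75 mod 1009 = 838
Option D: s[2]='b'->'h', delta=(8-2)*5^1 mod 1009 = 30, hash=763+30 mod 1009 = 793
Option E: s[3]='c'->'j', delta=(10-3)*5^0 mod 1009 = 7, hash=763+7 mod 1009 = 770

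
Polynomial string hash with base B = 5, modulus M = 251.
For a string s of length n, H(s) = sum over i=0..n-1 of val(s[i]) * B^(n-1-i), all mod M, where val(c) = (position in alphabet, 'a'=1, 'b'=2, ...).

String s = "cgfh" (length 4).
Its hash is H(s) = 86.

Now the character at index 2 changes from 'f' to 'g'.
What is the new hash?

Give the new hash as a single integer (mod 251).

Answer: 91

Derivation:
val('f') = 6, val('g') = 7
Position k = 2, exponent = n-1-k = 1
B^1 mod M = 5^1 mod 251 = 5
Delta = (7 - 6) * 5 mod 251 = 5
New hash = (86 + 5) mod 251 = 91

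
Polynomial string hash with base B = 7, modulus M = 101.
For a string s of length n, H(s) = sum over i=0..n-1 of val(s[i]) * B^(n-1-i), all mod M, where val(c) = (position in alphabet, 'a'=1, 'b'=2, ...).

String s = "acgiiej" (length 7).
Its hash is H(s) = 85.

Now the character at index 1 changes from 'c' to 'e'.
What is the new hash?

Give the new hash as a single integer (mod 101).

val('c') = 3, val('e') = 5
Position k = 1, exponent = n-1-k = 5
B^5 mod M = 7^5 mod 101 = 41
Delta = (5 - 3) * 41 mod 101 = 82
New hash = (85 + 82) mod 101 = 66

Answer: 66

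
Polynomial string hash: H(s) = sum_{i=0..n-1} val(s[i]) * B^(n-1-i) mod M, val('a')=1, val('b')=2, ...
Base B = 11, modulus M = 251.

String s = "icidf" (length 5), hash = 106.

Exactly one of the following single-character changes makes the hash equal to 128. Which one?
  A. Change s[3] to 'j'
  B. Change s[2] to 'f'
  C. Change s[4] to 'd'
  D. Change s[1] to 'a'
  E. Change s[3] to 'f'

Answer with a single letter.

Answer: E

Derivation:
Option A: s[3]='d'->'j', delta=(10-4)*11^1 mod 251 = 66, hash=106+66 mod 251 = 172
Option B: s[2]='i'->'f', delta=(6-9)*11^2 mod 251 = 139, hash=106+139 mod 251 = 245
Option C: s[4]='f'->'d', delta=(4-6)*11^0 mod 251 = 249, hash=106+249 mod 251 = 104
Option D: s[1]='c'->'a', delta=(1-3)*11^3 mod 251 = 99, hash=106+99 mod 251 = 205
Option E: s[3]='d'->'f', delta=(6-4)*11^1 mod 251 = 22, hash=106+22 mod 251 = 128 <-- target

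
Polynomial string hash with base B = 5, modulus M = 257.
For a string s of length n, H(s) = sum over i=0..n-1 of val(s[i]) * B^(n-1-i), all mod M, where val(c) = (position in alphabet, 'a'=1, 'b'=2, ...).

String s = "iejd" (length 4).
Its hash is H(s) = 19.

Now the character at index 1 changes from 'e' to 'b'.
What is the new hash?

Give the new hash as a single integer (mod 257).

Answer: 201

Derivation:
val('e') = 5, val('b') = 2
Position k = 1, exponent = n-1-k = 2
B^2 mod M = 5^2 mod 257 = 25
Delta = (2 - 5) * 25 mod 257 = 182
New hash = (19 + 182) mod 257 = 201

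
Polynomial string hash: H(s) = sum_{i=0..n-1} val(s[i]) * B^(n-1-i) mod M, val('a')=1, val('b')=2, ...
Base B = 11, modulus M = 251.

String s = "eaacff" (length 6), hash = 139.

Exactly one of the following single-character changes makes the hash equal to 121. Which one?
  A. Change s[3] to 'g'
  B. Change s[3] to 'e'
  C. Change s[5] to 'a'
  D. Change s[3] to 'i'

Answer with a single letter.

Answer: A

Derivation:
Option A: s[3]='c'->'g', delta=(7-3)*11^2 mod 251 = 233, hash=139+233 mod 251 = 121 <-- target
Option B: s[3]='c'->'e', delta=(5-3)*11^2 mod 251 = 242, hash=139+242 mod 251 = 130
Option C: s[5]='f'->'a', delta=(1-6)*11^0 mod 251 = 246, hash=139+246 mod 251 = 134
Option D: s[3]='c'->'i', delta=(9-3)*11^2 mod 251 = 224, hash=139+224 mod 251 = 112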